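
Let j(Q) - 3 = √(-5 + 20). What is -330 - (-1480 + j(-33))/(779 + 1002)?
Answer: -586253/1781 - √15/1781 ≈ -329.17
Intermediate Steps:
j(Q) = 3 + √15 (j(Q) = 3 + √(-5 + 20) = 3 + √15)
-330 - (-1480 + j(-33))/(779 + 1002) = -330 - (-1480 + (3 + √15))/(779 + 1002) = -330 - (-1477 + √15)/1781 = -330 - (-1477/1781 + √15/1781) = -330 + (1477/1781 - √15/1781) = -586253/1781 - √15/1781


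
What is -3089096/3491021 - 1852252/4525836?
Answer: -5111748128387/3949947129639 ≈ -1.2941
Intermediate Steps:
-3089096/3491021 - 1852252/4525836 = -3089096*1/3491021 - 1852252*1/4525836 = -3089096/3491021 - 463063/1131459 = -5111748128387/3949947129639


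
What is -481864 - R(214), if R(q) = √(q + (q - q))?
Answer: -481864 - √214 ≈ -4.8188e+5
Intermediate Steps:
R(q) = √q (R(q) = √(q + 0) = √q)
-481864 - R(214) = -481864 - √214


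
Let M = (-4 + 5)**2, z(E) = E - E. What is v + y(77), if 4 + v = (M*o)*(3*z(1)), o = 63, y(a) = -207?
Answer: -211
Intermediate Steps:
z(E) = 0
M = 1 (M = 1**2 = 1)
v = -4 (v = -4 + (1*63)*(3*0) = -4 + 63*0 = -4 + 0 = -4)
v + y(77) = -4 - 207 = -211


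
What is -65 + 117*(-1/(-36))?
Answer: -247/4 ≈ -61.750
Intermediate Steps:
-65 + 117*(-1/(-36)) = -65 + 117*(-1*(-1/36)) = -65 + 117*(1/36) = -65 + 13/4 = -247/4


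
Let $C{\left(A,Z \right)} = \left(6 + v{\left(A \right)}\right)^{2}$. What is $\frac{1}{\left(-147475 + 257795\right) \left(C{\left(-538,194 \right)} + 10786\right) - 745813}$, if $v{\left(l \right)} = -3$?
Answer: $\frac{1}{1190158587} \approx 8.4022 \cdot 10^{-10}$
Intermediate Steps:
$C{\left(A,Z \right)} = 9$ ($C{\left(A,Z \right)} = \left(6 - 3\right)^{2} = 3^{2} = 9$)
$\frac{1}{\left(-147475 + 257795\right) \left(C{\left(-538,194 \right)} + 10786\right) - 745813} = \frac{1}{\left(-147475 + 257795\right) \left(9 + 10786\right) - 745813} = \frac{1}{110320 \cdot 10795 - 745813} = \frac{1}{1190904400 - 745813} = \frac{1}{1190158587}$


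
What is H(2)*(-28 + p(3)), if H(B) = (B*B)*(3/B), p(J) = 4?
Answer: -144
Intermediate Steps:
H(B) = 3*B (H(B) = B²*(3/B) = 3*B)
H(2)*(-28 + p(3)) = (3*2)*(-28 + 4) = 6*(-24) = -144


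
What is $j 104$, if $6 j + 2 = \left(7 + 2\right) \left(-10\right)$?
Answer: $- \frac{4784}{3} \approx -1594.7$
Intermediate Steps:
$j = - \frac{46}{3}$ ($j = - \frac{1}{3} + \frac{\left(7 + 2\right) \left(-10\right)}{6} = - \frac{1}{3} + \frac{9 \left(-10\right)}{6} = - \frac{1}{3} + \frac{1}{6} \left(-90\right) = - \frac{1}{3} - 15 = - \frac{46}{3} \approx -15.333$)
$j 104 = \left(- \frac{46}{3}\right) 104 = - \frac{4784}{3}$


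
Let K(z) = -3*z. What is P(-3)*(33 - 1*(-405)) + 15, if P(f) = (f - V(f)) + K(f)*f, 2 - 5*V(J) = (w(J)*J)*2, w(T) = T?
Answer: -58617/5 ≈ -11723.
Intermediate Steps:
V(J) = 2/5 - 2*J**2/5 (V(J) = 2/5 - J*J*2/5 = 2/5 - J**2*2/5 = 2/5 - 2*J**2/5)
P(f) = -2/5 + f - 13*f**2/5 (P(f) = (f - (2/5 - 2*f**2/5)) + (-3*f)*f = (f + (-2/5 + 2*f**2/5)) - 3*f**2 = (-2/5 + f + 2*f**2/5) - 3*f**2 = -2/5 + f - 13*f**2/5)
P(-3)*(33 - 1*(-405)) + 15 = (-2/5 - 3 - 13/5*(-3)**2)*(33 - 1*(-405)) + 15 = (-2/5 - 3 - 13/5*9)*(33 + 405) + 15 = (-2/5 - 3 - 117/5)*438 + 15 = -134/5*438 + 15 = -58692/5 + 15 = -58617/5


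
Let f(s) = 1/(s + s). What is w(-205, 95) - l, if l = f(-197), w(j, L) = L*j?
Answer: -7673149/394 ≈ -19475.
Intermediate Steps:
f(s) = 1/(2*s)
l = -1/394 (l = (1/2)/(-197) = (1/2)*(-1/197) = -1/394 ≈ -0.0025381)
w(-205, 95) - l = 95*(-205) - 1*(-1/394) = -19475 + 1/394 = -7673149/394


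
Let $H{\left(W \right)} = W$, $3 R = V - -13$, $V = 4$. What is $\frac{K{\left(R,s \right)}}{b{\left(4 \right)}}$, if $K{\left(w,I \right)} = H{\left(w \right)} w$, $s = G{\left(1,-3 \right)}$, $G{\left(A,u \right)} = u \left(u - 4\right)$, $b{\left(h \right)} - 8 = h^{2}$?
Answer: $\frac{289}{216} \approx 1.338$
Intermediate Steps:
$b{\left(h \right)} = 8 + h^{2}$
$G{\left(A,u \right)} = u \left(-4 + u\right)$
$s = 21$ ($s = - 3 \left(-4 - 3\right) = \left(-3\right) \left(-7\right) = 21$)
$R = \frac{17}{3}$ ($R = \frac{4 - -13}{3} = \frac{4 + 13}{3} = \frac{1}{3} \cdot 17 = \frac{17}{3} \approx 5.6667$)
$K{\left(w,I \right)} = w^{2}$ ($K{\left(w,I \right)} = w w = w^{2}$)
$\frac{K{\left(R,s \right)}}{b{\left(4 \right)}} = \frac{\left(\frac{17}{3}\right)^{2}}{8 + 4^{2}} = \frac{289}{9 \left(8 + 16\right)} = \frac{289}{9 \cdot 24} = \frac{289}{9} \cdot \frac{1}{24} = \frac{289}{216}$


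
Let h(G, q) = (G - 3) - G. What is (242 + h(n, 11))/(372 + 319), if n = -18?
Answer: 239/691 ≈ 0.34588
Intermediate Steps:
h(G, q) = -3 (h(G, q) = (-3 + G) - G = -3)
(242 + h(n, 11))/(372 + 319) = (242 - 3)/(372 + 319) = 239/691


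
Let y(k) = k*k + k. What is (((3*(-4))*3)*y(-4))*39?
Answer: -16848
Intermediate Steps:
y(k) = k + k**2 (y(k) = k**2 + k = k + k**2)
(((3*(-4))*3)*y(-4))*39 = (((3*(-4))*3)*(-4*(1 - 4)))*39 = ((-12*3)*(-4*(-3)))*39 = -36*12*39 = -432*39 = -16848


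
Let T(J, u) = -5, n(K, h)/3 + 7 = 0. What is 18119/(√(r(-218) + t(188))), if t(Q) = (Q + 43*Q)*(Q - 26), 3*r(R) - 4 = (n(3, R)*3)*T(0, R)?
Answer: 18119*√12061533/4020511 ≈ 15.651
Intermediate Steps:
n(K, h) = -21 (n(K, h) = -21 + 3*0 = -21 + 0 = -21)
r(R) = 319/3 (r(R) = 4/3 + (-21*3*(-5))/3 = 4/3 + (-63*(-5))/3 = 4/3 + (⅓)*315 = 4/3 + 105 = 319/3)
t(Q) = 44*Q*(-26 + Q) (t(Q) = (44*Q)*(-26 + Q) = 44*Q*(-26 + Q))
18119/(√(r(-218) + t(188))) = 18119/(√(319/3 + 44*188*(-26 + 188))) = 18119/(√(319/3 + 44*188*162)) = 18119/(√(319/3 + 1340064)) = 18119/(√(4020511/3)) = 18119/((√12061533/3)) = 18119*(√12061533/4020511) = 18119*√12061533/4020511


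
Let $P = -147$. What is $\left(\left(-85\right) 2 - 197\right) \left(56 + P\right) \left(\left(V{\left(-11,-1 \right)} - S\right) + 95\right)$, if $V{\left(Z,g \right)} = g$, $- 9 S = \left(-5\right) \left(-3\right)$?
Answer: $\frac{9584939}{3} \approx 3.195 \cdot 10^{6}$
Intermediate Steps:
$S = - \frac{5}{3}$ ($S = - \frac{\left(-5\right) \left(-3\right)}{9} = \left(- \frac{1}{9}\right) 15 = - \frac{5}{3} \approx -1.6667$)
$\left(\left(-85\right) 2 - 197\right) \left(56 + P\right) \left(\left(V{\left(-11,-1 \right)} - S\right) + 95\right) = \left(\left(-85\right) 2 - 197\right) \left(56 - 147\right) \left(\left(-1 - - \frac{5}{3}\right) + 95\right) = \left(-170 - 197\right) \left(- 91 \left(\left(-1 + \frac{5}{3}\right) + 95\right)\right) = - 367 \left(- 91 \left(\frac{2}{3} + 95\right)\right) = - 367 \left(\left(-91\right) \frac{287}{3}\right) = \left(-367\right) \left(- \frac{26117}{3}\right) = \frac{9584939}{3}$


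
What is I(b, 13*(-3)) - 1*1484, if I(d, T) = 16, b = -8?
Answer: -1468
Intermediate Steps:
I(b, 13*(-3)) - 1*1484 = 16 - 1*1484 = 16 - 1484 = -1468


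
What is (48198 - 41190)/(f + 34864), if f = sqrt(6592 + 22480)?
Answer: 15270432/75966839 - 1752*sqrt(1817)/75966839 ≈ 0.20003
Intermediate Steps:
f = 4*sqrt(1817) (f = sqrt(29072) = 4*sqrt(1817) ≈ 170.51)
(48198 - 41190)/(f + 34864) = (48198 - 41190)/(4*sqrt(1817) + 34864) = 7008/(34864 + 4*sqrt(1817))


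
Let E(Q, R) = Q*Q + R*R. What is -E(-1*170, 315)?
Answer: -128125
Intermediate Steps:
E(Q, R) = Q² + R²
-E(-1*170, 315) = -((-1*170)² + 315²) = -((-170)² + 99225) = -(28900 + 99225) = -1*128125 = -128125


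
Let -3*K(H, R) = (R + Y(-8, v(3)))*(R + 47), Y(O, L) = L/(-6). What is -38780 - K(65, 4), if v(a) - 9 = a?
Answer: -38746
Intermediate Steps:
v(a) = 9 + a
Y(O, L) = -L/6 (Y(O, L) = L*(-1/6) = -L/6)
K(H, R) = -(-2 + R)*(47 + R)/3 (K(H, R) = -(R - (9 + 3)/6)*(R + 47)/3 = -(R - 1/6*12)*(47 + R)/3 = -(R - 2)*(47 + R)/3 = -(-2 + R)*(47 + R)/3)
-38780 - K(65, 4) = -38780 - (94/3 - 15*4 - 1/3*4**2) = -38780 - (94/3 - 60 - 1/3*16) = -38780 - (94/3 - 60 - 16/3) = -38780 - 1*(-34) = -38780 + 34 = -38746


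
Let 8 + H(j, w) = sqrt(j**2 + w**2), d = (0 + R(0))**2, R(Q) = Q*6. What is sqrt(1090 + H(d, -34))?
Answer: 6*sqrt(31) ≈ 33.407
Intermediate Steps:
R(Q) = 6*Q
d = 0 (d = (0 + 6*0)**2 = (0 + 0)**2 = 0**2 = 0)
H(j, w) = -8 + sqrt(j**2 + w**2)
sqrt(1090 + H(d, -34)) = sqrt(1090 + (-8 + sqrt(0**2 + (-34)**2))) = sqrt(1090 + (-8 + sqrt(0 + 1156))) = sqrt(1090 + (-8 + sqrt(1156))) = sqrt(1090 + (-8 + 34)) = sqrt(1090 + 26) = sqrt(1116) = 6*sqrt(31)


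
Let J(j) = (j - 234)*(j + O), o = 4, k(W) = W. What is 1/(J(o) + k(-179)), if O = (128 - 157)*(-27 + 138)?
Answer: 1/739271 ≈ 1.3527e-6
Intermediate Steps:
O = -3219 (O = -29*111 = -3219)
J(j) = (-3219 + j)*(-234 + j) (J(j) = (j - 234)*(j - 3219) = (-234 + j)*(-3219 + j) = (-3219 + j)*(-234 + j))
1/(J(o) + k(-179)) = 1/((753246 + 4² - 3453*4) - 179) = 1/((753246 + 16 - 13812) - 179) = 1/(739450 - 179) = 1/739271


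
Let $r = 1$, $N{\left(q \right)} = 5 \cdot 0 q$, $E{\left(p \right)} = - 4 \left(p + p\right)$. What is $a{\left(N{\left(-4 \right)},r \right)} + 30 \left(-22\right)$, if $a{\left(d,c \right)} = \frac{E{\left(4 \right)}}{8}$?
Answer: $-664$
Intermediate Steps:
$E{\left(p \right)} = - 8 p$ ($E{\left(p \right)} = - 4 \cdot 2 p = - 8 p$)
$N{\left(q \right)} = 0$ ($N{\left(q \right)} = 0 q = 0$)
$a{\left(d,c \right)} = -4$ ($a{\left(d,c \right)} = \frac{\left(-8\right) 4}{8} = \left(-32\right) \frac{1}{8} = -4$)
$a{\left(N{\left(-4 \right)},r \right)} + 30 \left(-22\right) = -4 + 30 \left(-22\right) = -4 - 660 = -664$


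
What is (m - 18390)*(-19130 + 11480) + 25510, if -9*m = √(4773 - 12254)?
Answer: 140709010 + 850*I*√7481 ≈ 1.4071e+8 + 73519.0*I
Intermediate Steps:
m = -I*√7481/9 (m = -√(4773 - 12254)/9 = -I*√7481/9 ≈ -9.6103*I)
(m - 18390)*(-19130 + 11480) + 25510 = (-I*√7481/9 - 18390)*(-19130 + 11480) + 25510 = (-18390 - I*√7481/9)*(-7650) + 25510 = (140683500 + 850*I*√7481) + 25510 = 140709010 + 850*I*√7481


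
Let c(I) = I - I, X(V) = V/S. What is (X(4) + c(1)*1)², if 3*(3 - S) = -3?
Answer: 1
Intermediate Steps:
S = 4 (S = 3 - ⅓*(-3) = 3 + 1 = 4)
X(V) = V/4
c(I) = 0
(X(4) + c(1)*1)² = ((¼)*4 + 0*1)² = (1 + 0)² = 1² = 1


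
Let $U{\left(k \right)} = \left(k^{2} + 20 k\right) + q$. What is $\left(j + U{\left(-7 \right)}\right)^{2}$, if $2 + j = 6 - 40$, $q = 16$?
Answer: $12321$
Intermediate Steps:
$j = -36$ ($j = -2 + \left(6 - 40\right) = -2 - 34 = -36$)
$U{\left(k \right)} = 16 + k^{2} + 20 k$ ($U{\left(k \right)} = \left(k^{2} + 20 k\right) + 16 = 16 + k^{2} + 20 k$)
$\left(j + U{\left(-7 \right)}\right)^{2} = \left(-36 + \left(16 + \left(-7\right)^{2} + 20 \left(-7\right)\right)\right)^{2} = \left(-36 + \left(16 + 49 - 140\right)\right)^{2} = \left(-36 - 75\right)^{2} = \left(-111\right)^{2} = 12321$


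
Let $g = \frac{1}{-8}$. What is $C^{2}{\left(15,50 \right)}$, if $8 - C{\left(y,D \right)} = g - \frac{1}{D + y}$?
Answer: $\frac{17918289}{270400} \approx 66.266$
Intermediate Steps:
$g = - \frac{1}{8} \approx -0.125$
$C{\left(y,D \right)} = \frac{65}{8} + \frac{1}{D + y}$ ($C{\left(y,D \right)} = 8 - \left(- \frac{1}{8} - \frac{1}{D + y}\right) = 8 + \left(\frac{1}{8} + \frac{1}{D + y}\right) = \frac{65}{8} + \frac{1}{D + y}$)
$C^{2}{\left(15,50 \right)} = \left(\frac{8 + 65 \cdot 50 + 65 \cdot 15}{8 \left(50 + 15\right)}\right)^{2} = \left(\frac{8 + 3250 + 975}{8 \cdot 65}\right)^{2} = \left(\frac{1}{8} \cdot \frac{1}{65} \cdot 4233\right)^{2} = \left(\frac{4233}{520}\right)^{2} = \frac{17918289}{270400}$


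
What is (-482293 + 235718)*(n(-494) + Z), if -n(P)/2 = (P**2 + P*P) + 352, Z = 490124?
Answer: 120013970300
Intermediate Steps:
n(P) = -704 - 4*P**2 (n(P) = -2*((P**2 + P*P) + 352) = -2*((P**2 + P**2) + 352) = -2*(2*P**2 + 352) = -2*(352 + 2*P**2) = -704 - 4*P**2)
(-482293 + 235718)*(n(-494) + Z) = (-482293 + 235718)*((-704 - 4*(-494)**2) + 490124) = -246575*((-704 - 4*244036) + 490124) = -246575*((-704 - 976144) + 490124) = -246575*(-976848 + 490124) = -246575*(-486724) = 120013970300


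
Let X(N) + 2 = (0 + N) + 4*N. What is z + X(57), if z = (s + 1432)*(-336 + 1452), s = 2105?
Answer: 3947575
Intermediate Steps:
X(N) = -2 + 5*N (X(N) = -2 + ((0 + N) + 4*N) = -2 + (N + 4*N) = -2 + 5*N)
z = 3947292 (z = (2105 + 1432)*(-336 + 1452) = 3537*1116 = 3947292)
z + X(57) = 3947292 + (-2 + 5*57) = 3947292 + (-2 + 285) = 3947292 + 283 = 3947575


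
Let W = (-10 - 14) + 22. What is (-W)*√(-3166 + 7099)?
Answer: 6*√437 ≈ 125.43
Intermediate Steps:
W = -2 (W = -24 + 22 = -2)
(-W)*√(-3166 + 7099) = (-1*(-2))*√(-3166 + 7099) = 2*√3933 = 2*(3*√437) = 6*√437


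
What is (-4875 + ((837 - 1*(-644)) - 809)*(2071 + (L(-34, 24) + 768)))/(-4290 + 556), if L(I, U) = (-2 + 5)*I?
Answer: -1834389/3734 ≈ -491.27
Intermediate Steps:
L(I, U) = 3*I
(-4875 + ((837 - 1*(-644)) - 809)*(2071 + (L(-34, 24) + 768)))/(-4290 + 556) = (-4875 + ((837 - 1*(-644)) - 809)*(2071 + (3*(-34) + 768)))/(-4290 + 556) = (-4875 + ((837 + 644) - 809)*(2071 + (-102 + 768)))/(-3734) = (-4875 + (1481 - 809)*(2071 + 666))*(-1/3734) = (-4875 + 672*2737)*(-1/3734) = (-4875 + 1839264)*(-1/3734) = 1834389*(-1/3734) = -1834389/3734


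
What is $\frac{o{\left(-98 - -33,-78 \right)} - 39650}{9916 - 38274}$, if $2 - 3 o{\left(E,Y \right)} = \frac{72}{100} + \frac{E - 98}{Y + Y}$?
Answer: $\frac{463904083}{331788600} \approx 1.3982$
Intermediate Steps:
$o{\left(E,Y \right)} = \frac{32}{75} - \frac{-98 + E}{6 Y}$ ($o{\left(E,Y \right)} = \frac{2}{3} - \frac{\frac{72}{100} + \frac{E - 98}{Y + Y}}{3} = \frac{2}{3} - \frac{72 \cdot \frac{1}{100} + \frac{-98 + E}{2 Y}}{3} = \frac{2}{3} - \frac{\frac{18}{25} + \left(-98 + E\right) \frac{1}{2 Y}}{3} = \frac{2}{3} - \frac{\frac{18}{25} + \frac{-98 + E}{2 Y}}{3} = \frac{2}{3} - \left(\frac{6}{25} + \frac{-98 + E}{6 Y}\right) = \frac{32}{75} - \frac{-98 + E}{6 Y}$)
$\frac{o{\left(-98 - -33,-78 \right)} - 39650}{9916 - 38274} = \frac{\frac{2450 - 25 \left(-98 - -33\right) + 64 \left(-78\right)}{150 \left(-78\right)} - 39650}{9916 - 38274} = \frac{\frac{1}{150} \left(- \frac{1}{78}\right) \left(2450 - 25 \left(-98 + 33\right) - 4992\right) - 39650}{-28358} = \left(\frac{1}{150} \left(- \frac{1}{78}\right) \left(2450 - -1625 - 4992\right) - 39650\right) \left(- \frac{1}{28358}\right) = \left(\frac{1}{150} \left(- \frac{1}{78}\right) \left(2450 + 1625 - 4992\right) - 39650\right) \left(- \frac{1}{28358}\right) = \left(\frac{1}{150} \left(- \frac{1}{78}\right) \left(-917\right) - 39650\right) \left(- \frac{1}{28358}\right) = \left(\frac{917}{11700} - 39650\right) \left(- \frac{1}{28358}\right) = \left(- \frac{463904083}{11700}\right) \left(- \frac{1}{28358}\right) = \frac{463904083}{331788600}$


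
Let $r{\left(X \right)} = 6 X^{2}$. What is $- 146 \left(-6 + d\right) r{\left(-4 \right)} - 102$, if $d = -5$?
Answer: $154074$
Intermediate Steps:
$- 146 \left(-6 + d\right) r{\left(-4 \right)} - 102 = - 146 \left(-6 - 5\right) 6 \left(-4\right)^{2} - 102 = - 146 \left(- 11 \cdot 6 \cdot 16\right) - 102 = - 146 \left(\left(-11\right) 96\right) - 102 = \left(-146\right) \left(-1056\right) - 102 = 154176 - 102 = 154074$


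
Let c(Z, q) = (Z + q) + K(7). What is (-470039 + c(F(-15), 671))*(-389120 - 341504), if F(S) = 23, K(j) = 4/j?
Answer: 2400400126464/7 ≈ 3.4291e+11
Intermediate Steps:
c(Z, q) = 4/7 + Z + q (c(Z, q) = (Z + q) + 4/7 = 4/7 + Z + q)
(-470039 + c(F(-15), 671))*(-389120 - 341504) = (-470039 + (4/7 + 23 + 671))*(-389120 - 341504) = (-470039 + 4862/7)*(-730624) = -3285411/7*(-730624) = 2400400126464/7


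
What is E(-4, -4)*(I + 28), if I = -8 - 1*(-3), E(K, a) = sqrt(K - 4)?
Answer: 46*I*sqrt(2) ≈ 65.054*I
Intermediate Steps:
E(K, a) = sqrt(-4 + K)
I = -5 (I = -8 + 3 = -5)
E(-4, -4)*(I + 28) = sqrt(-4 - 4)*(-5 + 28) = sqrt(-8)*23 = (2*I*sqrt(2))*23 = 46*I*sqrt(2)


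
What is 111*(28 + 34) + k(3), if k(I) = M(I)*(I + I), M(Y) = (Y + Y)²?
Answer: 7098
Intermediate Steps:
M(Y) = 4*Y² (M(Y) = (2*Y)² = 4*Y²)
k(I) = 8*I³ (k(I) = (4*I²)*(I + I) = (4*I²)*(2*I) = 8*I³)
111*(28 + 34) + k(3) = 111*(28 + 34) + 8*3³ = 111*62 + 8*27 = 6882 + 216 = 7098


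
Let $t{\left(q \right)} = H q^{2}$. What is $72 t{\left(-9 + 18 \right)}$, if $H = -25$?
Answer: $-145800$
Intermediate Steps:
$t{\left(q \right)} = - 25 q^{2}$
$72 t{\left(-9 + 18 \right)} = 72 \left(- 25 \left(-9 + 18\right)^{2}\right) = 72 \left(- 25 \cdot 9^{2}\right) = 72 \left(\left(-25\right) 81\right) = 72 \left(-2025\right) = -145800$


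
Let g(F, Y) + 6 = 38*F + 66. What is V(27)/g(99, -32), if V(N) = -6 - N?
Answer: -11/1274 ≈ -0.0086342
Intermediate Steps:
g(F, Y) = 60 + 38*F (g(F, Y) = -6 + (38*F + 66) = -6 + (66 + 38*F) = 60 + 38*F)
V(27)/g(99, -32) = (-6 - 1*27)/(60 + 38*99) = (-6 - 27)/(60 + 3762) = -33/3822 = -33*1/3822 = -11/1274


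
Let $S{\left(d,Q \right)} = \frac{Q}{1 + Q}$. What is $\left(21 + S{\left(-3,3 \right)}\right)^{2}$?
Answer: $\frac{7569}{16} \approx 473.06$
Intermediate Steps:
$\left(21 + S{\left(-3,3 \right)}\right)^{2} = \left(21 + \frac{3}{1 + 3}\right)^{2} = \left(21 + \frac{3}{4}\right)^{2} = \left(\frac{87}{4}\right)^{2} = \frac{7569}{16}$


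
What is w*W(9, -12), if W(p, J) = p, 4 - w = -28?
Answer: 288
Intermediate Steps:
w = 32 (w = 4 - 1*(-28) = 4 + 28 = 32)
w*W(9, -12) = 32*9 = 288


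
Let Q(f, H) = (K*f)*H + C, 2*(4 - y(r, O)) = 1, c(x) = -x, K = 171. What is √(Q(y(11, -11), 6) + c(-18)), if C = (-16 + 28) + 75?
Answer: 4*√231 ≈ 60.795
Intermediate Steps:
C = 87 (C = 12 + 75 = 87)
y(r, O) = 7/2 (y(r, O) = 4 - ½*1 = 4 - ½ = 7/2)
Q(f, H) = 87 + 171*H*f (Q(f, H) = (171*f)*H + 87 = 171*H*f + 87 = 87 + 171*H*f)
√(Q(y(11, -11), 6) + c(-18)) = √((87 + 171*6*(7/2)) - 1*(-18)) = √((87 + 3591) + 18) = √(3678 + 18) = √3696 = 4*√231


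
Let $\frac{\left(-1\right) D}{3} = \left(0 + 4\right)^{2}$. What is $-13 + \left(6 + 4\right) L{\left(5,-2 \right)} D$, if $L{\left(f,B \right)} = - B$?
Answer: $-973$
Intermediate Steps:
$D = -48$ ($D = - 3 \left(0 + 4\right)^{2} = - 3 \cdot 4^{2} = \left(-3\right) 16 = -48$)
$-13 + \left(6 + 4\right) L{\left(5,-2 \right)} D = -13 + \left(6 + 4\right) \left(\left(-1\right) \left(-2\right)\right) \left(-48\right) = -13 + 10 \cdot 2 \left(-48\right) = -13 + 20 \left(-48\right) = -13 - 960 = -973$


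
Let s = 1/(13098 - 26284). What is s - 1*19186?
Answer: -252986597/13186 ≈ -19186.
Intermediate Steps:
s = -1/13186 (s = 1/(-13186) = -1/13186 ≈ -7.5838e-5)
s - 1*19186 = -1/13186 - 1*19186 = -1/13186 - 19186 = -252986597/13186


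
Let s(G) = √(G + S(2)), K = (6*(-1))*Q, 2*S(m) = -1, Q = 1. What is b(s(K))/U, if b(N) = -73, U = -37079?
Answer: 73/37079 ≈ 0.0019688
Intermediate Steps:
S(m) = -½ (S(m) = (½)*(-1) = -½)
K = -6 (K = (6*(-1))*1 = -6*1 = -6)
s(G) = √(-½ + G) (s(G) = √(G - ½) = √(-½ + G))
b(s(K))/U = -73/(-37079) = -73*(-1/37079) = 73/37079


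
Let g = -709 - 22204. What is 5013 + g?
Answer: -17900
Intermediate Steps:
g = -22913
5013 + g = 5013 - 22913 = -17900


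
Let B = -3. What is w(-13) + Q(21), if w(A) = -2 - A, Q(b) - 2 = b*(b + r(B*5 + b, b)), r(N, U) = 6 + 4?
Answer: 664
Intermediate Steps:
r(N, U) = 10
Q(b) = 2 + b*(10 + b) (Q(b) = 2 + b*(b + 10) = 2 + b*(10 + b))
w(-13) + Q(21) = (-2 - 1*(-13)) + (2 + 21² + 10*21) = (-2 + 13) + (2 + 441 + 210) = 11 + 653 = 664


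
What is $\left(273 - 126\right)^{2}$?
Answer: $21609$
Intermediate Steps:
$\left(273 - 126\right)^{2} = 147^{2} = 21609$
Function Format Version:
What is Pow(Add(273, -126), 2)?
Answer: 21609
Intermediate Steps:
Pow(Add(273, -126), 2) = Pow(147, 2) = 21609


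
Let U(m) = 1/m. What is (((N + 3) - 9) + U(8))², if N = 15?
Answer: 5329/64 ≈ 83.266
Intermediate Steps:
(((N + 3) - 9) + U(8))² = (((15 + 3) - 9) + 1/8)² = ((18 - 9) + ⅛)² = (9 + ⅛)² = (73/8)² = 5329/64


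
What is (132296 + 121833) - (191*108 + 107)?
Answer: 233394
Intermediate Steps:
(132296 + 121833) - (191*108 + 107) = 254129 - (20628 + 107) = 254129 - 1*20735 = 254129 - 20735 = 233394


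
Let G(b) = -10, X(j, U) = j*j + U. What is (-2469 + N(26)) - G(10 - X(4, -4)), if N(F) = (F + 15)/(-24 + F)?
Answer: -4877/2 ≈ -2438.5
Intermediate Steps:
X(j, U) = U + j**2 (X(j, U) = j**2 + U = U + j**2)
N(F) = (15 + F)/(-24 + F)
(-2469 + N(26)) - G(10 - X(4, -4)) = (-2469 + (15 + 26)/(-24 + 26)) - 1*(-10) = (-2469 + 41/2) + 10 = -4897/2 + 10 = -4877/2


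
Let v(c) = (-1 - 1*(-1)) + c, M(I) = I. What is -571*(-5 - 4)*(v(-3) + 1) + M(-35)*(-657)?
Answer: 12717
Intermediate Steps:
v(c) = c (v(c) = (-1 + 1) + c = 0 + c = c)
-571*(-5 - 4)*(v(-3) + 1) + M(-35)*(-657) = -571*(-5 - 4)*(-3 + 1) - 35*(-657) = -(-5139)*(-2) + 22995 = -571*18 + 22995 = -10278 + 22995 = 12717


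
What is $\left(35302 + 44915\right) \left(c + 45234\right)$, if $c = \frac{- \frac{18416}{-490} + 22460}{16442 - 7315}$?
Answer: $\frac{8114265429946506}{2236115} \approx 3.6287 \cdot 10^{9}$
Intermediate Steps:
$c = \frac{5511908}{2236115}$ ($c = \frac{\left(-18416\right) \left(- \frac{1}{490}\right) + 22460}{9127} = \left(\frac{9208}{245} + 22460\right) \frac{1}{9127} = \frac{5511908}{245} \cdot \frac{1}{9127} = \frac{5511908}{2236115} \approx 2.4649$)
$\left(35302 + 44915\right) \left(c + 45234\right) = \left(35302 + 44915\right) \left(\frac{5511908}{2236115} + 45234\right) = 80217 \cdot \frac{101153937818}{2236115} = \frac{8114265429946506}{2236115}$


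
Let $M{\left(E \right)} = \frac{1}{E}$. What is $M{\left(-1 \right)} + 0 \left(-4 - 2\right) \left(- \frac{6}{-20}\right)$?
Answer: $-1$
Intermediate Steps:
$M{\left(-1 \right)} + 0 \left(-4 - 2\right) \left(- \frac{6}{-20}\right) = \frac{1}{-1} + 0 \left(-4 - 2\right) \left(- \frac{6}{-20}\right) = -1 + 0 \left(-6\right) \left(\left(-6\right) \left(- \frac{1}{20}\right)\right) = -1 + 0 \cdot \frac{3}{10} = -1 + 0 = -1$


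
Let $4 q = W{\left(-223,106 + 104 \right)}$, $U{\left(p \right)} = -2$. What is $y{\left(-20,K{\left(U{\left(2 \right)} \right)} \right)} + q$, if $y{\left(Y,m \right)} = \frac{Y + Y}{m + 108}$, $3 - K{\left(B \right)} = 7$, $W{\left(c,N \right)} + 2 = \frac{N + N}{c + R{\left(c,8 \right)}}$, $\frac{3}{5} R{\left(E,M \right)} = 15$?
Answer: $- \frac{607}{429} \approx -1.4149$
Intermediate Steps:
$R{\left(E,M \right)} = 25$ ($R{\left(E,M \right)} = \frac{5}{3} \cdot 15 = 25$)
$W{\left(c,N \right)} = -2 + \frac{2 N}{25 + c}$ ($W{\left(c,N \right)} = -2 + \frac{N + N}{c + 25} = -2 + \frac{2 N}{25 + c}$)
$K{\left(B \right)} = -4$ ($K{\left(B \right)} = 3 - 7 = -4$)
$q = - \frac{34}{33}$ ($q = \frac{2 \frac{1}{25 - 223} \left(-25 + \left(106 + 104\right) - -223\right)}{4} = \frac{2 \frac{1}{-198} \left(-25 + 210 + 223\right)}{4} = \frac{2 \left(- \frac{1}{198}\right) 408}{4} = \frac{1}{4} \left(- \frac{136}{33}\right) = - \frac{34}{33} \approx -1.0303$)
$y{\left(Y,m \right)} = \frac{2 Y}{108 + m}$
$y{\left(-20,K{\left(U{\left(2 \right)} \right)} \right)} + q = 2 \left(-20\right) \frac{1}{108 - 4} - \frac{34}{33} = 2 \left(-20\right) \frac{1}{104} - \frac{34}{33} = - \frac{5}{13} - \frac{34}{33} = - \frac{607}{429}$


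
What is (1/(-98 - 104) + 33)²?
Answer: 44422225/40804 ≈ 1088.7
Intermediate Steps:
(1/(-98 - 104) + 33)² = (1/(-202) + 33)² = (-1/202 + 33)² = (6665/202)² = 44422225/40804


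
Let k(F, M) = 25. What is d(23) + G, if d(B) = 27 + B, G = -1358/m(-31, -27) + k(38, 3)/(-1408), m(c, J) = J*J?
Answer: 49391311/1026432 ≈ 48.119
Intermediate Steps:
m(c, J) = J²
G = -1930289/1026432 (G = -1358/((-27)²) + 25/(-1408) = -1358/729 + 25*(-1/1408) = -1358*1/729 - 25/1408 = -1358/729 - 25/1408 = -1930289/1026432 ≈ -1.8806)
d(23) + G = (27 + 23) - 1930289/1026432 = 50 - 1930289/1026432 = 49391311/1026432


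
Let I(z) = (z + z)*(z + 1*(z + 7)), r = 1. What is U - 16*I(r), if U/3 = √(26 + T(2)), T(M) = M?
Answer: -288 + 6*√7 ≈ -272.13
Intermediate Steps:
I(z) = 2*z*(7 + 2*z) (I(z) = (2*z)*(z + 1*(7 + z)) = (2*z)*(z + (7 + z)) = (2*z)*(7 + 2*z) = 2*z*(7 + 2*z))
U = 6*√7 (U = 3*√(26 + 2) = 3*√28 = 3*(2*√7) = 6*√7 ≈ 15.875)
U - 16*I(r) = 6*√7 - 32*(7 + 2*1) = 6*√7 - 32*(7 + 2) = 6*√7 - 32*9 = 6*√7 - 16*18 = 6*√7 - 288 = -288 + 6*√7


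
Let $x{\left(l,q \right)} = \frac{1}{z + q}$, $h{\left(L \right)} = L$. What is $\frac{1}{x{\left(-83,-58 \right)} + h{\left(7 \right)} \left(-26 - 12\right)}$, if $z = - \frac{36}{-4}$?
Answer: $- \frac{49}{13035} \approx -0.0037591$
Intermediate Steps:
$z = 9$ ($z = \left(-36\right) \left(- \frac{1}{4}\right) = 9$)
$x{\left(l,q \right)} = \frac{1}{9 + q}$
$\frac{1}{x{\left(-83,-58 \right)} + h{\left(7 \right)} \left(-26 - 12\right)} = \frac{1}{\frac{1}{9 - 58} + 7 \left(-26 - 12\right)} = \frac{1}{\frac{1}{-49} + 7 \left(-38\right)} = \frac{1}{- \frac{1}{49} - 266} = \frac{1}{- \frac{13035}{49}} = - \frac{49}{13035}$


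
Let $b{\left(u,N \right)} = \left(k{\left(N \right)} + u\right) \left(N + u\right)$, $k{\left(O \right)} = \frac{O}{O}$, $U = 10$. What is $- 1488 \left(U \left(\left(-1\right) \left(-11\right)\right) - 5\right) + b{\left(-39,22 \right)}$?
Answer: $-155594$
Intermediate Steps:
$k{\left(O \right)} = 1$
$b{\left(u,N \right)} = \left(1 + u\right) \left(N + u\right)$
$- 1488 \left(U \left(\left(-1\right) \left(-11\right)\right) - 5\right) + b{\left(-39,22 \right)} = - 1488 \left(10 \left(\left(-1\right) \left(-11\right)\right) - 5\right) + \left(22 - 39 + \left(-39\right)^{2} + 22 \left(-39\right)\right) = - 1488 \left(10 \cdot 11 - 5\right) + \left(22 - 39 + 1521 - 858\right) = - 1488 \left(110 - 5\right) + 646 = \left(-1488\right) 105 + 646 = -156240 + 646 = -155594$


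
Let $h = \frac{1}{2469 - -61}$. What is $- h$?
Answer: $- \frac{1}{2530} \approx -0.00039526$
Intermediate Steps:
$h = \frac{1}{2530}$ ($h = \frac{1}{2469 + 61} = \frac{1}{2530} \approx 0.00039526$)
$- h = \left(-1\right) \frac{1}{2530} = - \frac{1}{2530}$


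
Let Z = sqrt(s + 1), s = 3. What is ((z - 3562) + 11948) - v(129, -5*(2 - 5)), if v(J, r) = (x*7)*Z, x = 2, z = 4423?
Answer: 12781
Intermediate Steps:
Z = 2 (Z = sqrt(3 + 1) = sqrt(4) = 2)
v(J, r) = 28 (v(J, r) = (2*7)*2 = 14*2 = 28)
((z - 3562) + 11948) - v(129, -5*(2 - 5)) = ((4423 - 3562) + 11948) - 1*28 = (861 + 11948) - 28 = 12809 - 28 = 12781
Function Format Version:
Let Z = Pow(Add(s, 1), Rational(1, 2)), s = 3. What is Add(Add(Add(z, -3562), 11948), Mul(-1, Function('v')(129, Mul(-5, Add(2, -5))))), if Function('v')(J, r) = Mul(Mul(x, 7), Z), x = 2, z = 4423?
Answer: 12781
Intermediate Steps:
Z = 2 (Z = Pow(Add(3, 1), Rational(1, 2)) = Pow(4, Rational(1, 2)) = 2)
Function('v')(J, r) = 28 (Function('v')(J, r) = Mul(Mul(2, 7), 2) = Mul(14, 2) = 28)
Add(Add(Add(z, -3562), 11948), Mul(-1, Function('v')(129, Mul(-5, Add(2, -5))))) = Add(Add(Add(4423, -3562), 11948), Mul(-1, 28)) = Add(Add(861, 11948), -28) = Add(12809, -28) = 12781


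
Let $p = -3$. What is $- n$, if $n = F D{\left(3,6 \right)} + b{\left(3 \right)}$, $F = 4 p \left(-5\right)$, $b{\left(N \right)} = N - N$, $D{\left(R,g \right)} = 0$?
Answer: $0$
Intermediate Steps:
$b{\left(N \right)} = 0$
$F = 60$ ($F = 4 \left(-3\right) \left(-5\right) = \left(-12\right) \left(-5\right) = 60$)
$n = 0$ ($n = 60 \cdot 0 + 0 = 0 + 0 = 0$)
$- n = \left(-1\right) 0 = 0$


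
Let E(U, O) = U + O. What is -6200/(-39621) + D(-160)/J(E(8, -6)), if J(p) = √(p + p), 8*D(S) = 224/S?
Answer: 218653/3169680 ≈ 0.068983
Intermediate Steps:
D(S) = 28/S (D(S) = (224/S)/8 = 28/S)
E(U, O) = O + U
J(p) = √2*√p (J(p) = √(2*p) = √2*√p)
-6200/(-39621) + D(-160)/J(E(8, -6)) = -6200/(-39621) + (28/(-160))/((√2*√(-6 + 8))) = -6200*(-1/39621) + (28*(-1/160))/((√2*√2)) = 6200/39621 - 7/40/2 = 6200/39621 - 7/40*½ = 6200/39621 - 7/80 = 218653/3169680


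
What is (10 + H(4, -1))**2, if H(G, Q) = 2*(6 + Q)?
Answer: 400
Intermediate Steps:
H(G, Q) = 12 + 2*Q
(10 + H(4, -1))**2 = (10 + (12 + 2*(-1)))**2 = (10 + (12 - 2))**2 = (10 + 10)**2 = 20**2 = 400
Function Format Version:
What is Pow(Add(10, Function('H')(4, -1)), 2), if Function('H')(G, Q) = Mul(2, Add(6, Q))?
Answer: 400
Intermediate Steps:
Function('H')(G, Q) = Add(12, Mul(2, Q))
Pow(Add(10, Function('H')(4, -1)), 2) = Pow(Add(10, Add(12, Mul(2, -1))), 2) = Pow(Add(10, Add(12, -2)), 2) = Pow(Add(10, 10), 2) = Pow(20, 2) = 400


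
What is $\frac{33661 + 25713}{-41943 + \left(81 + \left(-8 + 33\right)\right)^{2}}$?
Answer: $- \frac{59374}{30707} \approx -1.9336$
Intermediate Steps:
$\frac{33661 + 25713}{-41943 + \left(81 + \left(-8 + 33\right)\right)^{2}} = \frac{59374}{-41943 + \left(81 + 25\right)^{2}} = \frac{59374}{-41943 + 106^{2}} = \frac{59374}{-41943 + 11236} = \frac{59374}{-30707} = 59374 \left(- \frac{1}{30707}\right) = - \frac{59374}{30707}$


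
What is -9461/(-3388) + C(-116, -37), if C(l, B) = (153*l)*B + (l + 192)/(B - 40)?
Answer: 2224824405/3388 ≈ 6.5668e+5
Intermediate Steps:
C(l, B) = (192 + l)/(-40 + B) + 153*B*l (C(l, B) = 153*B*l + (192 + l)/(-40 + B) = (192 + l)/(-40 + B) + 153*B*l)
-9461/(-3388) + C(-116, -37) = -9461/(-3388) + (192 - 116 - 6120*(-37)*(-116) + 153*(-116)*(-37)²)/(-40 - 37) = -9461*(-1/3388) + (192 - 116 - 26267040 + 153*(-116)*1369)/(-77) = 9461/3388 - (192 - 116 - 26267040 - 24297012)/77 = 9461/3388 - 1/77*(-50563976) = 9461/3388 + 50563976/77 = 2224824405/3388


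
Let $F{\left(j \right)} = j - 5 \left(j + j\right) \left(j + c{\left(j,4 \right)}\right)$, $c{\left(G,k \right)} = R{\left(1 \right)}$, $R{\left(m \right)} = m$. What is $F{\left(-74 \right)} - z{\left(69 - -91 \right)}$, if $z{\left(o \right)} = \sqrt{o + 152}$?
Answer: $-54094 - 2 \sqrt{78} \approx -54112.0$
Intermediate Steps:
$c{\left(G,k \right)} = 1$
$z{\left(o \right)} = \sqrt{152 + o}$
$F{\left(j \right)} = j - 10 j \left(1 + j\right)$ ($F{\left(j \right)} = j - 5 \left(j + j\right) \left(j + 1\right) = j - 5 \cdot 2 j \left(1 + j\right) = j - 10 j \left(1 + j\right)$)
$F{\left(-74 \right)} - z{\left(69 - -91 \right)} = \left(-1\right) \left(-74\right) \left(9 + 10 \left(-74\right)\right) - \sqrt{152 + \left(69 - -91\right)} = \left(-1\right) \left(-74\right) \left(9 - 740\right) - \sqrt{152 + \left(69 + 91\right)} = \left(-1\right) \left(-74\right) \left(-731\right) - \sqrt{152 + 160} = -54094 - \sqrt{312} = -54094 - 2 \sqrt{78}$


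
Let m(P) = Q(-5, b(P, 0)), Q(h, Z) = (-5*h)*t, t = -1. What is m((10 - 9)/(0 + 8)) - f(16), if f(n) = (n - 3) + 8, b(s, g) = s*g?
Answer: -46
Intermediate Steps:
b(s, g) = g*s
f(n) = 5 + n (f(n) = (-3 + n) + 8 = 5 + n)
Q(h, Z) = 5*h (Q(h, Z) = -5*h*(-1) = 5*h)
m(P) = -25 (m(P) = 5*(-5) = -25)
m((10 - 9)/(0 + 8)) - f(16) = -25 - (5 + 16) = -25 - 1*21 = -25 - 21 = -46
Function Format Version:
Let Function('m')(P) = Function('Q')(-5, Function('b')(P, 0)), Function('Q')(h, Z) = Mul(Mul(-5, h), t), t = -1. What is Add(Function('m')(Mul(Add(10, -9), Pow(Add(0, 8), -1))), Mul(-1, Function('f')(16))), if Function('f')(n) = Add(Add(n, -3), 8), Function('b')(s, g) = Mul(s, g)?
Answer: -46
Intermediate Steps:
Function('b')(s, g) = Mul(g, s)
Function('f')(n) = Add(5, n) (Function('f')(n) = Add(Add(-3, n), 8) = Add(5, n))
Function('Q')(h, Z) = Mul(5, h) (Function('Q')(h, Z) = Mul(Mul(-5, h), -1) = Mul(5, h))
Function('m')(P) = -25 (Function('m')(P) = Mul(5, -5) = -25)
Add(Function('m')(Mul(Add(10, -9), Pow(Add(0, 8), -1))), Mul(-1, Function('f')(16))) = Add(-25, Mul(-1, Add(5, 16))) = Add(-25, Mul(-1, 21)) = Add(-25, -21) = -46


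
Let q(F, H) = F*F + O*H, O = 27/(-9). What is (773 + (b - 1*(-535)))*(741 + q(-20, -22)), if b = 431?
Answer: 2098973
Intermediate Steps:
O = -3 (O = 27*(-⅑) = -3)
q(F, H) = F² - 3*H (q(F, H) = F*F - 3*H = F² - 3*H)
(773 + (b - 1*(-535)))*(741 + q(-20, -22)) = (773 + (431 - 1*(-535)))*(741 + ((-20)² - 3*(-22))) = (773 + (431 + 535))*(741 + (400 + 66)) = (773 + 966)*(741 + 466) = 1739*1207 = 2098973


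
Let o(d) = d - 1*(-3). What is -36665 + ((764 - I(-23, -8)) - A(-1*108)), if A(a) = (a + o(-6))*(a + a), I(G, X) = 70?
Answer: -59947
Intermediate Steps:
o(d) = 3 + d (o(d) = d + 3 = 3 + d)
A(a) = 2*a*(-3 + a) (A(a) = (a + (3 - 6))*(a + a) = (a - 3)*(2*a) = (-3 + a)*(2*a) = 2*a*(-3 + a))
-36665 + ((764 - I(-23, -8)) - A(-1*108)) = -36665 + ((764 - 1*70) - 2*(-1*108)*(-3 - 1*108)) = -36665 + ((764 - 70) - 2*(-108)*(-3 - 108)) = -36665 + (694 - 2*(-108)*(-111)) = -36665 + (694 - 1*23976) = -36665 + (694 - 23976) = -36665 - 23282 = -59947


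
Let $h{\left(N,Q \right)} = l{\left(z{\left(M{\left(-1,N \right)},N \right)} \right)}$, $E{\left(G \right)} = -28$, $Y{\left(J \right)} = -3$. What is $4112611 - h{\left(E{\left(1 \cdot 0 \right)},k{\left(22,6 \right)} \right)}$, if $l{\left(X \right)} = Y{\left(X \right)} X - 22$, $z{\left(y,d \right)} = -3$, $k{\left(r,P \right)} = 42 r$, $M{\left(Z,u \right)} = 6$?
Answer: $4112624$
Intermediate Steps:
$l{\left(X \right)} = -22 - 3 X$ ($l{\left(X \right)} = - 3 X - 22 = -22 - 3 X$)
$h{\left(N,Q \right)} = -13$ ($h{\left(N,Q \right)} = -22 - -9 = -22 + 9 = -13$)
$4112611 - h{\left(E{\left(1 \cdot 0 \right)},k{\left(22,6 \right)} \right)} = 4112611 - -13 = 4112611 + 13 = 4112624$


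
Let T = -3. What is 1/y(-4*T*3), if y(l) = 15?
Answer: 1/15 ≈ 0.066667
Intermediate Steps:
1/y(-4*T*3) = 1/15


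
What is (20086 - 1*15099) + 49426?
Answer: 54413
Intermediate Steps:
(20086 - 1*15099) + 49426 = (20086 - 15099) + 49426 = 4987 + 49426 = 54413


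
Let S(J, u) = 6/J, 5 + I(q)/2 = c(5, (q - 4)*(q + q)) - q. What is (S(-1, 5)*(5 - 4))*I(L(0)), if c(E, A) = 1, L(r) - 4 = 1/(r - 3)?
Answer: 92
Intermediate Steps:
L(r) = 4 + 1/(-3 + r) (L(r) = 4 + 1/(r - 3) = 4 + 1/(-3 + r))
I(q) = -8 - 2*q (I(q) = -10 + 2*(1 - q) = -10 + (2 - 2*q) = -8 - 2*q)
(S(-1, 5)*(5 - 4))*I(L(0)) = ((6/(-1))*(5 - 4))*(-8 - 2*(-11 + 4*0)/(-3 + 0)) = ((6*(-1))*1)*(-8 - 2*(-11 + 0)/(-3)) = (-6*1)*(-8 - (-2)*(-11)/3) = -6*(-8 - 2*11/3) = -6*(-8 - 22/3) = -6*(-46/3) = 92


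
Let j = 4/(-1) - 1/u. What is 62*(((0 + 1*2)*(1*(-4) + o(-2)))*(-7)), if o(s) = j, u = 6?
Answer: 21266/3 ≈ 7088.7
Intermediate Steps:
j = -25/6 (j = 4/(-1) - 1/6 = 4*(-1) - 1*1/6 = -4 - 1/6 = -25/6 ≈ -4.1667)
o(s) = -25/6
62*(((0 + 1*2)*(1*(-4) + o(-2)))*(-7)) = 62*(((0 + 1*2)*(1*(-4) - 25/6))*(-7)) = 62*(((0 + 2)*(-4 - 25/6))*(-7)) = 62*((2*(-49/6))*(-7)) = 62*(-49/3*(-7)) = 62*(343/3) = 21266/3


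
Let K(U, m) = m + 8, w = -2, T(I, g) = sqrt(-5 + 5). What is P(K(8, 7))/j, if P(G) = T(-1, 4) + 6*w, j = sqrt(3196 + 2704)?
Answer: -6*sqrt(59)/295 ≈ -0.15623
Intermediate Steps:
T(I, g) = 0 (T(I, g) = sqrt(0) = 0)
K(U, m) = 8 + m
j = 10*sqrt(59) (j = sqrt(5900) = 10*sqrt(59) ≈ 76.811)
P(G) = -12 (P(G) = 0 + 6*(-2) = 0 - 12 = -12)
P(K(8, 7))/j = -12*sqrt(59)/590 = -6*sqrt(59)/295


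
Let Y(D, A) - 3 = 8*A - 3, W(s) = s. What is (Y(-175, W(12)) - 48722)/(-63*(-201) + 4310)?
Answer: -48626/16973 ≈ -2.8649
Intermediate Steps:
Y(D, A) = 8*A (Y(D, A) = 3 + (8*A - 3) = 3 + (-3 + 8*A) = 8*A)
(Y(-175, W(12)) - 48722)/(-63*(-201) + 4310) = (8*12 - 48722)/(-63*(-201) + 4310) = (96 - 48722)/(12663 + 4310) = -48626/16973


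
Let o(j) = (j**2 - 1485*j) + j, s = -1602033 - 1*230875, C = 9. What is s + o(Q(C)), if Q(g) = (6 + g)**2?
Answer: -2116183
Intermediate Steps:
s = -1832908 (s = -1602033 - 230875 = -1832908)
o(j) = j**2 - 1484*j
s + o(Q(C)) = -1832908 + (6 + 9)**2*(-1484 + (6 + 9)**2) = -1832908 + 15**2*(-1484 + 15**2) = -1832908 + 225*(-1484 + 225) = -1832908 + 225*(-1259) = -1832908 - 283275 = -2116183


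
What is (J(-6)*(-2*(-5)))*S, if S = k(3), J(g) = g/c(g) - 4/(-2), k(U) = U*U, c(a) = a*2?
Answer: 225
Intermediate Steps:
c(a) = 2*a
k(U) = U²
J(g) = 5/2 (J(g) = g/((2*g)) - 4/(-2) = g*(1/(2*g)) - 4*(-½) = ½ + 2 = 5/2)
S = 9 (S = 3² = 9)
(J(-6)*(-2*(-5)))*S = (5*(-2*(-5))/2)*9 = ((5/2)*10)*9 = 25*9 = 225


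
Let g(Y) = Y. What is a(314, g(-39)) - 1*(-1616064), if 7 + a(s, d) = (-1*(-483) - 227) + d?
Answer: 1616274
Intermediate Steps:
a(s, d) = 249 + d (a(s, d) = -7 + ((-1*(-483) - 227) + d) = -7 + ((483 - 227) + d) = -7 + (256 + d) = 249 + d)
a(314, g(-39)) - 1*(-1616064) = (249 - 39) - 1*(-1616064) = 210 + 1616064 = 1616274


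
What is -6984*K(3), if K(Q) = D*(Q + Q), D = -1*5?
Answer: 209520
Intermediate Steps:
D = -5
K(Q) = -10*Q (K(Q) = -5*(Q + Q) = -10*Q)
-6984*K(3) = -(-69840)*3 = -6984*(-30) = 209520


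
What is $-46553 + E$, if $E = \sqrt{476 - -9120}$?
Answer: $-46553 + 2 \sqrt{2399} \approx -46455.0$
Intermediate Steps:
$E = 2 \sqrt{2399}$ ($E = \sqrt{476 + 9120} = \sqrt{9596} = 2 \sqrt{2399} \approx 97.959$)
$-46553 + E = -46553 + 2 \sqrt{2399}$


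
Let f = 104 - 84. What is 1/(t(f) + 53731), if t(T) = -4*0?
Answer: 1/53731 ≈ 1.8611e-5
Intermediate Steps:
f = 20
t(T) = 0
1/(t(f) + 53731) = 1/(0 + 53731) = 1/53731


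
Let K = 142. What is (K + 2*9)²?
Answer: 25600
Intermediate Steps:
(K + 2*9)² = (142 + 2*9)² = (142 + 18)² = 160² = 25600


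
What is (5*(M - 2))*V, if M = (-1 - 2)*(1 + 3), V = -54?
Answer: 3780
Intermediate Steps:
M = -12 (M = -3*4 = -12)
(5*(M - 2))*V = (5*(-12 - 2))*(-54) = (5*(-14))*(-54) = -70*(-54) = 3780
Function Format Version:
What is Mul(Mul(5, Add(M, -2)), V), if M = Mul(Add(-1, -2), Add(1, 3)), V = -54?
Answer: 3780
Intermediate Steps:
M = -12 (M = Mul(-3, 4) = -12)
Mul(Mul(5, Add(M, -2)), V) = Mul(Mul(5, Add(-12, -2)), -54) = Mul(Mul(5, -14), -54) = Mul(-70, -54) = 3780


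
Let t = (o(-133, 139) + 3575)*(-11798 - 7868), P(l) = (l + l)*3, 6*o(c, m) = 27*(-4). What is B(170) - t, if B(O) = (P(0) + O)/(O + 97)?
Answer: 18677174024/267 ≈ 6.9952e+7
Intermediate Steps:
o(c, m) = -18 (o(c, m) = (27*(-4))/6 = (⅙)*(-108) = -18)
P(l) = 6*l (P(l) = (2*l)*3 = 6*l)
B(O) = O/(97 + O) (B(O) = (6*0 + O)/(O + 97) = (0 + O)/(97 + O) = O/(97 + O))
t = -69951962 (t = (-18 + 3575)*(-11798 - 7868) = 3557*(-19666) = -69951962)
B(170) - t = 170/(97 + 170) - 1*(-69951962) = 170/267 + 69951962 = 18677174024/267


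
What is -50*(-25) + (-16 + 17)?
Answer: 1251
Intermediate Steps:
-50*(-25) + (-16 + 17) = 1250 + 1 = 1251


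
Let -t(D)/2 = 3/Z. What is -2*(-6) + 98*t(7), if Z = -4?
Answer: 159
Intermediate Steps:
t(D) = 3/2 (t(D) = -6/(-4) = -6*(-1)/4 = -2*(-¾) = 3/2)
-2*(-6) + 98*t(7) = -2*(-6) + 98*(3/2) = 12 + 147 = 159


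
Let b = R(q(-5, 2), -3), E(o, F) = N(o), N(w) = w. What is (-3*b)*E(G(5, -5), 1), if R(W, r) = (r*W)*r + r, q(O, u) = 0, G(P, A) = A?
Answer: -45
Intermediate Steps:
E(o, F) = o
R(W, r) = r + W*r² (R(W, r) = (W*r)*r + r = W*r² + r = r + W*r²)
b = -3 (b = -3*(1 + 0*(-3)) = -3*(1 + 0) = -3*1 = -3)
(-3*b)*E(G(5, -5), 1) = -3*(-3)*(-5) = 9*(-5) = -45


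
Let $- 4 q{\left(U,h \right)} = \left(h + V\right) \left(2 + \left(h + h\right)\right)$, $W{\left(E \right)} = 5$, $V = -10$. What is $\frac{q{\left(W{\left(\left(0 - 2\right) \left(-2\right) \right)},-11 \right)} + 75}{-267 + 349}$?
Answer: $- \frac{15}{41} \approx -0.36585$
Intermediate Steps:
$q{\left(U,h \right)} = - \frac{\left(-10 + h\right) \left(2 + 2 h\right)}{4}$ ($q{\left(U,h \right)} = - \frac{\left(h - 10\right) \left(2 + \left(h + h\right)\right)}{4} = - \frac{\left(-10 + h\right) \left(2 + 2 h\right)}{4}$)
$\frac{q{\left(W{\left(\left(0 - 2\right) \left(-2\right) \right)},-11 \right)} + 75}{-267 + 349} = \frac{\left(5 - \frac{\left(-11\right)^{2}}{2} + \frac{9}{2} \left(-11\right)\right) + 75}{-267 + 349} = \frac{\left(5 - \frac{121}{2} - \frac{99}{2}\right) + 75}{82} = \left(\left(5 - \frac{121}{2} - \frac{99}{2}\right) + 75\right) \frac{1}{82} = \left(-105 + 75\right) \frac{1}{82} = \left(-30\right) \frac{1}{82} = - \frac{15}{41}$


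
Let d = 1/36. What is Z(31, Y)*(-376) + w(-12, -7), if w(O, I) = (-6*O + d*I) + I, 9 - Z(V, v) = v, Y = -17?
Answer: -349603/36 ≈ -9711.2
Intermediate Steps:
d = 1/36 ≈ 0.027778
Z(V, v) = 9 - v
w(O, I) = -6*O + 37*I/36 (w(O, I) = (-6*O + I/36) + I = -6*O + 37*I/36)
Z(31, Y)*(-376) + w(-12, -7) = (9 - 1*(-17))*(-376) + (-6*(-12) + (37/36)*(-7)) = (9 + 17)*(-376) + (72 - 259/36) = 26*(-376) + 2333/36 = -9776 + 2333/36 = -349603/36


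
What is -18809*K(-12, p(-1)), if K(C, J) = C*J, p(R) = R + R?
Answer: -451416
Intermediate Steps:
p(R) = 2*R
-18809*K(-12, p(-1)) = -(-225708)*2*(-1) = -(-225708)*(-2) = -18809*24 = -451416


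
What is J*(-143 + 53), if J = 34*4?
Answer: -12240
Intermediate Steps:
J = 136
J*(-143 + 53) = 136*(-143 + 53) = 136*(-90) = -12240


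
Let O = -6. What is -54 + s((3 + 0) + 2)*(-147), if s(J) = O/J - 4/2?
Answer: 2082/5 ≈ 416.40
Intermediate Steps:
s(J) = -2 - 6/J (s(J) = -6/J - 4/2 = -6/J - 4*½ = -6/J - 2 = -2 - 6/J)
-54 + s((3 + 0) + 2)*(-147) = -54 + (-2 - 6/((3 + 0) + 2))*(-147) = -54 + (-2 - 6/(3 + 2))*(-147) = -54 + (-2 - 6/5)*(-147) = -54 - 16/5*(-147) = -54 + 2352/5 = 2082/5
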